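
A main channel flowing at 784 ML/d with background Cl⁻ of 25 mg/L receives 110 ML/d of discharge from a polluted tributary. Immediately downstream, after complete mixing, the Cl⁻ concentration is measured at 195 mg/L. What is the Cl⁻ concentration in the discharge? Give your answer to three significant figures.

Mass balance: 784.0·25.00 + 110.0·Cₑ = 894.0·195.0
→ Cₑ = (894.0·195.0 − 784.0·25.00) / 110.0 = 1407 mg/L.

1410 mg/L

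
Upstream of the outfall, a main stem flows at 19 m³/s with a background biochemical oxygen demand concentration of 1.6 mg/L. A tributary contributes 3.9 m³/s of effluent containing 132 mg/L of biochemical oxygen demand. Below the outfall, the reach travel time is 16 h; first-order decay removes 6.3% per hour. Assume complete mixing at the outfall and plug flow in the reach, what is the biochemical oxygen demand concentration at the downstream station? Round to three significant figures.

Conservation of mass: C = (19.00·1.600 + 3.900·132.0) / 22.90 = 545.2/22.90 = 23.81 mg/L.
6.3%/h lost → k = −ln(1 − 0.063) = 0.06507 h⁻¹.
Applying C = C₀e^(−kt): 23.81 × 0.3530 = 8.405 mg/L.

8.41 mg/L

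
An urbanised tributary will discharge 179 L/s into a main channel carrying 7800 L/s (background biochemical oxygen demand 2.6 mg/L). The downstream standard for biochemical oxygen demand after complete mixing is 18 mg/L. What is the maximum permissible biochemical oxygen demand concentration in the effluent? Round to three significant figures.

At the limit, (Qr·Cr + Qe·Cₑ)/(Qr + Qe) = 18:
Cₑ = (7979·18 − 7800·2.600) / 179.0 = 689.1 mg/L.

689 mg/L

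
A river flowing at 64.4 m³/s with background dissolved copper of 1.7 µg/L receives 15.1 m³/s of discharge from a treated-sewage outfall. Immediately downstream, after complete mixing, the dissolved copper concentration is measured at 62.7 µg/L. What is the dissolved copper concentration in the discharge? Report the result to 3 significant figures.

Mass balance: 64.40·1.700 + 15.10·Cₑ = 79.50·62.70
→ Cₑ = (79.50·62.70 − 64.40·1.700) / 15.10 = 322.9 µg/L.

323 µg/L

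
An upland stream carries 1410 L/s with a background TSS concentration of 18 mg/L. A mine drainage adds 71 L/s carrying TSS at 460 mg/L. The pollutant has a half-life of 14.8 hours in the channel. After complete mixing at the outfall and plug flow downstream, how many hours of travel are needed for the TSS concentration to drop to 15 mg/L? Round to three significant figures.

Mass balance: C = (1410·18.00 + 71.00·460.0) / 1481 = 58040/1481 = 39.19 mg/L.
Half-life 14.8 h → k = ln 2 / 14.8 = 0.04683 h⁻¹ = 1.124 d⁻¹.
39.19·exp(−k·t) = 15 → t = ln(39.19/15)/k = 73820 s = 20.51 h.

20.5 h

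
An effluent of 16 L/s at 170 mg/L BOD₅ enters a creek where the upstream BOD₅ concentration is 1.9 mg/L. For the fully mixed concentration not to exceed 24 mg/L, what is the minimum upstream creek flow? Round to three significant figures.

Set C_mix = 24: (Q·1.900 + 16.00·170.0) / (Q + 16.00) = 24
→ Q = 16.00·(170.0 − 24)/(24 − 1.900) = 105.7 L/s.

106 L/s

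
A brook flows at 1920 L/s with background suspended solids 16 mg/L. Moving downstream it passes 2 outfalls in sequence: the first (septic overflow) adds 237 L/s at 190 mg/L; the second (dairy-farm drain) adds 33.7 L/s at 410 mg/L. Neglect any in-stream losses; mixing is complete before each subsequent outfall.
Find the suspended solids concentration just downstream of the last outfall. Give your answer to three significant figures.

40.9 mg/L

Outfall 1: combined Q = 2157 L/s; C = (1920·16.00 + 237.0·190.0)/2157 = 35.12 mg/L.
Outfall 2: combined Q = 2191 L/s; C = (2157·35.12 + 33.70·410.0)/2191 = 40.89 mg/L.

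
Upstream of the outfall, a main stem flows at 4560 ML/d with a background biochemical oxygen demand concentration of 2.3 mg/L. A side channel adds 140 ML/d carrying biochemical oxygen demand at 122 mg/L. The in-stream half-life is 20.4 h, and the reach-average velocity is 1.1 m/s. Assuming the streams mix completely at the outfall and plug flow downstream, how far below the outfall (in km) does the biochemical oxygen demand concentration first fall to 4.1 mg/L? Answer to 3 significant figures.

41.7 km

Mixed concentration C = ΣQC/ΣQ = (4560·2.300 + 140.0·122.0) / 4700 = 27570/4700 = 5.866 mg/L.
Half-life 20.4 h → k = ln 2 / 20.4 = 0.03398 h⁻¹ = 0.8155 d⁻¹.
Set 5.866·exp(−k·t) = 4.1 → t = ln(5.866/4.1)/k = 37940 s = 10.54 h.
Distance = v·t = 1.1·37940 = 41740 m = 41.74 km.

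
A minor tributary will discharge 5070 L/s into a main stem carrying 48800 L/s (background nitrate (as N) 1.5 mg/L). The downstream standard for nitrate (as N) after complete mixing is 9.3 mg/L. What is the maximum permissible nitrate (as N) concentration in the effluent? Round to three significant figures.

At the limit, (Qr·Cr + Qe·Cₑ)/(Qr + Qe) = 9.3:
Cₑ = (53870·9.3 − 48800·1.500) / 5070 = 84.38 mg/L.

84.4 mg/L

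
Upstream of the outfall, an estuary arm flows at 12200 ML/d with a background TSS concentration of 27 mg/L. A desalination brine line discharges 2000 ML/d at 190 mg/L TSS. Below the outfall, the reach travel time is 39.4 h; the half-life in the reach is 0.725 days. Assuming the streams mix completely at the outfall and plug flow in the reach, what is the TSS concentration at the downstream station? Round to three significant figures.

10.4 mg/L

After mixing, C = (12200·27.00 + 2000·190.0) / 14200 = 709400/14200 = 49.96 mg/L.
Half-life 0.725 d → k = ln 2 / 0.725 = 0.9561 d⁻¹.
Decay over the reach: 49.96·exp(−kt) = 49.96·0.2081 = 10.40 mg/L.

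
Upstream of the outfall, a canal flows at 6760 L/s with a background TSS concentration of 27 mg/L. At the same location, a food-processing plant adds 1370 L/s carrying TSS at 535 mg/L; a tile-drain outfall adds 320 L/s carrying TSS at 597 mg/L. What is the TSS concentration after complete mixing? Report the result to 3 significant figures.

131 mg/L

Mixed concentration C = ΣQC/ΣQ = (6760·27.00 + 1370·535.0 + 320.0·597.0) / 8450 = 1107000/8450 = 130.9 mg/L.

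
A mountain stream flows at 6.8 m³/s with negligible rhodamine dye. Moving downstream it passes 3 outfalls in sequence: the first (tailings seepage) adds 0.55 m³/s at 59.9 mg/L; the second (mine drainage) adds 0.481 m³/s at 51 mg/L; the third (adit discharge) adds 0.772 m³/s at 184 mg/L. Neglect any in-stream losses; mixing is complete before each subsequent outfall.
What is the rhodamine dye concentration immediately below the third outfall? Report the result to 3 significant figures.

23.2 mg/L

Outfall 1: combined Q = 7.350 m³/s; C = (6.800·0 + 0.5500·59.90)/7.350 = 4.482 mg/L.
Outfall 2: combined Q = 7.831 m³/s; C = (7.350·4.482 + 0.4810·51.00)/7.831 = 7.340 mg/L.
Outfall 3: combined Q = 8.603 m³/s; C = (7.831·7.340 + 0.7720·184.0)/8.603 = 23.19 mg/L.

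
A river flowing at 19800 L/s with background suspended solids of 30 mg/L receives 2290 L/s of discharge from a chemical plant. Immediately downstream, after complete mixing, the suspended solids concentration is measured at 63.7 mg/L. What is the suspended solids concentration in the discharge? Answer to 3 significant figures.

355 mg/L

Mass balance: 19800·30.00 + 2290·Cₑ = 22090·63.70
→ Cₑ = (22090·63.70 − 19800·30.00) / 2290 = 355.1 mg/L.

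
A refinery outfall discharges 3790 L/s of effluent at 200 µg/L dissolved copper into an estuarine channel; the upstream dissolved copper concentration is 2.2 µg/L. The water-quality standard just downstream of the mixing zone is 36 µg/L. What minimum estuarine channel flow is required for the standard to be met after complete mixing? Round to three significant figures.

Set C_mix = 36: (Q·2.200 + 3790·200.0) / (Q + 3790) = 36
→ Q = 3790·(200.0 − 36)/(36 − 2.200) = 18390 L/s.

18400 L/s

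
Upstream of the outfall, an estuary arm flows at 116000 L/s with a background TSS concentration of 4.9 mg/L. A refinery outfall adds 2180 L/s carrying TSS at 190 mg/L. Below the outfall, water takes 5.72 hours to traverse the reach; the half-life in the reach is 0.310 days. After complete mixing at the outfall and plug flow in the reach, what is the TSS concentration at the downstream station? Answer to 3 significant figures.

Flow-weighted average: C = (116000·4.900 + 2180·190.0) / 118200 = 982600/118200 = 8.314 mg/L.
Half-life 0.310 d → k = ln 2 / 0.310 = 2.236 d⁻¹.
Applying C = C₀e^(−kt): 8.314 × 0.5869 = 4.880 mg/L.

4.88 mg/L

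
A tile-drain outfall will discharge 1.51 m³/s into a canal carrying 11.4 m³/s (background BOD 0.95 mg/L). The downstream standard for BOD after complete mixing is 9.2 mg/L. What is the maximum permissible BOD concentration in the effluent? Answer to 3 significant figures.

71.5 mg/L

At the limit, (Qr·Cr + Qe·Cₑ)/(Qr + Qe) = 9.2:
Cₑ = (12.91·9.2 − 11.40·0.9500) / 1.510 = 71.48 mg/L.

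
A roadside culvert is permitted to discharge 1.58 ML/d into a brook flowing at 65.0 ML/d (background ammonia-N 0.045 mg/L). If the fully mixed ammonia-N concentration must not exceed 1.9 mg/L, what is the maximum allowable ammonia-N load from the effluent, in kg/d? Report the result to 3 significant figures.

Mass balance at the limit: 65.00·0.04500 + 1.580·Cₑ = 66.58·1.9 → Cₑ = 78.21 mg/L.
1.580 ML/d = 0.01829 m³/s. Load = 0.01829 m³/s × 78.21 g/m³ × 86 400 s/d = 123.6 kg/d.

124 kg/d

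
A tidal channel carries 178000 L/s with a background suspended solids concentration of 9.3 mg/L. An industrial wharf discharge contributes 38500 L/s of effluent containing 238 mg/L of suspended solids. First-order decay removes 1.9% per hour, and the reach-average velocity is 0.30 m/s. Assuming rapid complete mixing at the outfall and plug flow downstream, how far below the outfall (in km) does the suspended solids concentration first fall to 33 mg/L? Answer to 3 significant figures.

23.4 km

Conservation of mass: C = (178000·9.300 + 38500·238.0) / 216500 = 10820000/216500 = 49.97 mg/L.
1.9%/h lost → k = −ln(1 − 0.019) = 0.01918 h⁻¹.
Set 49.97·exp(−k·t) = 33 → t = ln(49.97/33)/k = 77860 s = 21.63 h.
Distance = v·t = 0.30·77860 = 23360 m = 23.36 km.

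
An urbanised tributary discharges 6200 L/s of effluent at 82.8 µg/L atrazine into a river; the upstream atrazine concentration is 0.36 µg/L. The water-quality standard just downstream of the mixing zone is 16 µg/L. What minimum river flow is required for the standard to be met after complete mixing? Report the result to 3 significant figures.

Set C_mix = 16: (Q·0.3600 + 6200·82.80) / (Q + 6200) = 16
→ Q = 6200·(82.80 − 16)/(16 − 0.3600) = 26480 L/s.

26500 L/s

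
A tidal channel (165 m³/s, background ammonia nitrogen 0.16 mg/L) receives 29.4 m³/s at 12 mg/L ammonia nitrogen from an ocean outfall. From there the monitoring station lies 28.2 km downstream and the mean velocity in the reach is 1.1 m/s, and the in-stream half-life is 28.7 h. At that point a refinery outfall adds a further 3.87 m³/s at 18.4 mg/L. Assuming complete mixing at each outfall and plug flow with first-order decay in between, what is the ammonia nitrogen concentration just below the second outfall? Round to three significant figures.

1.97 mg/L

Mass balance: C = (165.0·0.1600 + 29.40·12.00) / 194.4 = 379.2/194.4 = 1.951 mg/L; combined flow 194.4 m³/s.
Travel time t = 28.2·1000 / 1.1 = 25640 s = 7.121 h.
Half-life 28.7 h → k = ln 2 / 28.7 = 0.02415 h⁻¹ = 0.5796 d⁻¹.
First-order decay: C = 1.951·exp(−k·t) = 1.951·0.8420 = 1.642 mg/L.
Second outfall: C = (194.4·1.642 + 3.870·18.40)/198.3 = 1.969 mg/L.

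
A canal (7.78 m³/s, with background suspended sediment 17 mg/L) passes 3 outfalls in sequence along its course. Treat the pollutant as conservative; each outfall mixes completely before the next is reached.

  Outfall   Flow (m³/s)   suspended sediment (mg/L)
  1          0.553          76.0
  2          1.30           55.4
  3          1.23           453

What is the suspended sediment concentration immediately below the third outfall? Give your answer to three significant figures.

Outfall 1: combined Q = 8.333 m³/s; C = (7.780·17.00 + 0.5530·76.00)/8.333 = 20.92 mg/L.
Outfall 2: combined Q = 9.633 m³/s; C = (8.333·20.92 + 1.300·55.40)/9.633 = 25.57 mg/L.
Outfall 3: combined Q = 10.86 m³/s; C = (9.633·25.57 + 1.230·453.0)/10.86 = 73.97 mg/L.

74.0 mg/L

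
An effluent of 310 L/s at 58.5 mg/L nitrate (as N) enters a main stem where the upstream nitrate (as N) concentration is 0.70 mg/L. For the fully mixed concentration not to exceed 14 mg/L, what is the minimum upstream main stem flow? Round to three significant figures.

Set C_mix = 14: (Q·0.7000 + 310.0·58.50) / (Q + 310.0) = 14
→ Q = 310.0·(58.50 − 14)/(14 − 0.7000) = 1037 L/s.

1040 L/s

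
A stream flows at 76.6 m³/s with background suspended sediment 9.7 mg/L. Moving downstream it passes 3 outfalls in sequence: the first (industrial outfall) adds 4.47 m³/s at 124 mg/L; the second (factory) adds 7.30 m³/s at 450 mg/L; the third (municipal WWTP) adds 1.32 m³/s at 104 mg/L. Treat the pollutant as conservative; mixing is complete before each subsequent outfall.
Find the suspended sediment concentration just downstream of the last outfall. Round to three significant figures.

52.6 mg/L

Below outfall 1: Q → 81.07 m³/s, C = (76.60·9.700 + 4.470·124.0)/81.07 = 16.00 mg/L.
Below outfall 2: Q → 88.37 m³/s, C = (81.07·16.00 + 7.300·450.0)/88.37 = 51.85 mg/L.
Below outfall 3: Q → 89.69 m³/s, C = (88.37·51.85 + 1.320·104.0)/89.69 = 52.62 mg/L.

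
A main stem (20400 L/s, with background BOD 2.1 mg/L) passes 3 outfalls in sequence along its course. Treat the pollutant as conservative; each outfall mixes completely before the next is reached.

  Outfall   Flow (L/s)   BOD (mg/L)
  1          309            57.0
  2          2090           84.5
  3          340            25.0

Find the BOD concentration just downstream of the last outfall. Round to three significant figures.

10.6 mg/L

After outfall 1: Q = 20400 + 309.0 = 20710 L/s; C = (20400·2.100 + 309.0·57.00)/20710 = 2.919 mg/L.
After outfall 2: Q = 20710 + 2090 = 22800 L/s; C = (20710·2.919 + 2090·84.50)/22800 = 10.40 mg/L.
After outfall 3: Q = 22800 + 340.0 = 23140 L/s; C = (22800·10.40 + 340.0·25.00)/23140 = 10.61 mg/L.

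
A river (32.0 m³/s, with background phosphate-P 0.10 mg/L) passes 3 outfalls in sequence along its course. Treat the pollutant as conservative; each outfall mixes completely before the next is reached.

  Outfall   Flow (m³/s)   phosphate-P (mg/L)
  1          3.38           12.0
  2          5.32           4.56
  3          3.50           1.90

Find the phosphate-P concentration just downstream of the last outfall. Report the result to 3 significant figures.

1.69 mg/L

Below outfall 1: Q → 35.38 m³/s, C = (32.00·0.1000 + 3.380·12.00)/35.38 = 1.237 mg/L.
Below outfall 2: Q → 40.70 m³/s, C = (35.38·1.237 + 5.320·4.560)/40.70 = 1.671 mg/L.
Below outfall 3: Q → 44.20 m³/s, C = (40.70·1.671 + 3.500·1.900)/44.20 = 1.689 mg/L.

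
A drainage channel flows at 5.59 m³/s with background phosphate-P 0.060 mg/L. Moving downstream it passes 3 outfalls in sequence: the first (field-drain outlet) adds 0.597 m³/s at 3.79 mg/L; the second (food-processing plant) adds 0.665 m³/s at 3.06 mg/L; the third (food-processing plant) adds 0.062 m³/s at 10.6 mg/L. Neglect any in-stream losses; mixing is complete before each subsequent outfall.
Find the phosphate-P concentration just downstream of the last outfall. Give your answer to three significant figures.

Outfall 1: combined Q = 6.187 m³/s; C = (5.590·0.06000 + 0.5970·3.790)/6.187 = 0.4199 mg/L.
Outfall 2: combined Q = 6.852 m³/s; C = (6.187·0.4199 + 0.6650·3.060)/6.852 = 0.6761 mg/L.
Outfall 3: combined Q = 6.914 m³/s; C = (6.852·0.6761 + 0.06200·10.60)/6.914 = 0.7651 mg/L.

0.765 mg/L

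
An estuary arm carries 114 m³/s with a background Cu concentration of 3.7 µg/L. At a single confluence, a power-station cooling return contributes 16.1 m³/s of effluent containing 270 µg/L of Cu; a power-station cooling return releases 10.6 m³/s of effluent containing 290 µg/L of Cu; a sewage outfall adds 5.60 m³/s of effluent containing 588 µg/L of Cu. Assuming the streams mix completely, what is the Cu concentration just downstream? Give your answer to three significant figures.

Mixed concentration C = ΣQC/ΣQ = (114.0·3.700 + 16.10·270.0 + 10.60·290.0 + 5.600·588.0) / 146.3 = 11140/146.3 = 76.11 µg/L.

76.1 µg/L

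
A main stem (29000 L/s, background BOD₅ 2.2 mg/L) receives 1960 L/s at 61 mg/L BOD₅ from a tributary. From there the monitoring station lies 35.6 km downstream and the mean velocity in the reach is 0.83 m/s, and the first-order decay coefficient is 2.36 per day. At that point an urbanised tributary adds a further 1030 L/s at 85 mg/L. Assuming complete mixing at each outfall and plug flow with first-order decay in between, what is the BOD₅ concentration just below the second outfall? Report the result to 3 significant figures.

Conservation of mass: C = (29000·2.200 + 1960·61.00) / 30960 = 183400/30960 = 5.922 mg/L; combined flow 30960 L/s.
Travel time t = 35.6·1000 / 0.83 = 42890 s = 11.91 h.
After decay, C = 5.922 × e^(−kt) = 5.922 × 0.3099 = 1.835 mg/L.
Second outfall: C = (30960·1.835 + 1030·85.00)/31990 = 4.513 mg/L.

4.51 mg/L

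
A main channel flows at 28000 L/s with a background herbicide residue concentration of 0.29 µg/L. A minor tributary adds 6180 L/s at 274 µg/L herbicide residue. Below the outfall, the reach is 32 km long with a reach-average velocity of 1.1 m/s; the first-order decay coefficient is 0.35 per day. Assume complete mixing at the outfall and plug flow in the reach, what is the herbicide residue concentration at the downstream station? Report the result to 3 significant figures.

44.2 µg/L

Flow-weighted average: C = (28000·0.2900 + 6180·274.0) / 34180 = 1701000/34180 = 49.78 µg/L.
Travel time t = 32·1000 / 1.1 = 29090 s = 8.081 h.
After decay, C = 49.78 × e^(−kt) = 49.78 × 0.8888 = 44.25 µg/L.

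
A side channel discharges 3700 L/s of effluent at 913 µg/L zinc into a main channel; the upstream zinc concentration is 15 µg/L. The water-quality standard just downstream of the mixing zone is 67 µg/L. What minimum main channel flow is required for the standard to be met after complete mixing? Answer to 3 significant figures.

Set C_mix = 67: (Q·15.00 + 3700·913.0) / (Q + 3700) = 67
→ Q = 3700·(913.0 − 67)/(67 − 15.00) = 60200 L/s.

60200 L/s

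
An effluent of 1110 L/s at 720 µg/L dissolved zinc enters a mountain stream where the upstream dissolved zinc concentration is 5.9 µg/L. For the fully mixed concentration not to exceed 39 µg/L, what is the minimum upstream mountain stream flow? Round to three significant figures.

Set C_mix = 39: (Q·5.900 + 1110·720.0) / (Q + 1110) = 39
→ Q = 1110·(720.0 − 39)/(39 − 5.900) = 22840 L/s.

22800 L/s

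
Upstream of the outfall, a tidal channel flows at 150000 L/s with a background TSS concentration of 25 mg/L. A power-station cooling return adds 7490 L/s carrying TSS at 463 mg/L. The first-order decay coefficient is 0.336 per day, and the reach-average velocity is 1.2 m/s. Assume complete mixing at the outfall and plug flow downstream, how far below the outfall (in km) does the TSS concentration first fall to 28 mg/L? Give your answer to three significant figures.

152 km

After mixing, C = (150000·25.00 + 7490·463.0) / 157500 = 7218000/157500 = 45.83 mg/L.
Set 45.83·exp(−k·t) = 28 → t = ln(45.83/28)/k = 126700 s = 35.20 h.
Distance = v·t = 1.2·126700 = 152000 m = 152.0 km.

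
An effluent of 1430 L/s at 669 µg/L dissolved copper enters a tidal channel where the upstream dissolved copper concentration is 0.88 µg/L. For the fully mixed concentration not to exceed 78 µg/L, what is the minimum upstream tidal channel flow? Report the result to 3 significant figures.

Set C_mix = 78: (Q·0.8800 + 1430·669.0) / (Q + 1430) = 78
→ Q = 1430·(669.0 − 78)/(78 − 0.8800) = 10960 L/s.

11000 L/s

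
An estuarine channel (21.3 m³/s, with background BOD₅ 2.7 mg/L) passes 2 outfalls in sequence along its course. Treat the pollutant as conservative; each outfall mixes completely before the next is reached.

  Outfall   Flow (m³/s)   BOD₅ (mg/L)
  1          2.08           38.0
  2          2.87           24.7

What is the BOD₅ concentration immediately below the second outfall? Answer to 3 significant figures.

7.90 mg/L

Below outfall 1: Q → 23.38 m³/s, C = (21.30·2.700 + 2.080·38.00)/23.38 = 5.840 mg/L.
Below outfall 2: Q → 26.25 m³/s, C = (23.38·5.840 + 2.870·24.70)/26.25 = 7.902 mg/L.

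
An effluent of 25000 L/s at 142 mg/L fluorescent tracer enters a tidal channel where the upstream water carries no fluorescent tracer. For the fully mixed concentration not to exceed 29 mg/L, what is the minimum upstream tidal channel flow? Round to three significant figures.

97400 L/s

Set C_mix = 29: (Q·0 + 25000·142.0) / (Q + 25000) = 29
→ Q = 25000·(142.0 − 29)/(29 − 0) = 97410 L/s.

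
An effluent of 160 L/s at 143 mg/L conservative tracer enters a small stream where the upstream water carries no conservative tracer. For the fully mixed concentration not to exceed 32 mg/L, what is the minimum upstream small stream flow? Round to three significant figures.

555 L/s

Set C_mix = 32: (Q·0 + 160.0·143.0) / (Q + 160.0) = 32
→ Q = 160.0·(143.0 − 32)/(32 − 0) = 555.0 L/s.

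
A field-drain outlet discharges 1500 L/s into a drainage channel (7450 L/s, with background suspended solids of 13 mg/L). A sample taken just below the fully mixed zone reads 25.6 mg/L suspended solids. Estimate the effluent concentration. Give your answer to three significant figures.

Mass balance: 7450·13.00 + 1500·Cₑ = 8950·25.60
→ Cₑ = (8950·25.60 − 7450·13.00) / 1500 = 88.18 mg/L.

88.2 mg/L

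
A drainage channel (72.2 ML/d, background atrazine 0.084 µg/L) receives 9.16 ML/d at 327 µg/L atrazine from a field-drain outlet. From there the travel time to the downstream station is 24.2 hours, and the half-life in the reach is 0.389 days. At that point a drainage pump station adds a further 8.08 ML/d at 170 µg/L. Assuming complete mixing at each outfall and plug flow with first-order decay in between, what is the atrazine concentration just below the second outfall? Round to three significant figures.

After mixing, C = (72.20·0.08400 + 9.160·327.0) / 81.36 = 3001/81.36 = 36.89 µg/L; combined flow 81.36 ML/d.
Half-life 0.389 d → k = ln 2 / 0.389 = 1.782 d⁻¹.
After decay, C = 36.89 × e^(−kt) = 36.89 × 0.1658 = 6.118 µg/L.
Second outfall: C = (81.36·6.118 + 8.080·170.0)/89.44 = 20.92 µg/L.

20.9 µg/L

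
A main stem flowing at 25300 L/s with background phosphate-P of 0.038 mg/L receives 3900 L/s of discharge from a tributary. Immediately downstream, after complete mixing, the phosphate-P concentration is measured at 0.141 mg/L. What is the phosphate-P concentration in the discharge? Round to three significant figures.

0.809 mg/L

Mass balance: 25300·0.03800 + 3900·Cₑ = 29200·0.1410
→ Cₑ = (29200·0.1410 − 25300·0.03800) / 3900 = 0.8092 mg/L.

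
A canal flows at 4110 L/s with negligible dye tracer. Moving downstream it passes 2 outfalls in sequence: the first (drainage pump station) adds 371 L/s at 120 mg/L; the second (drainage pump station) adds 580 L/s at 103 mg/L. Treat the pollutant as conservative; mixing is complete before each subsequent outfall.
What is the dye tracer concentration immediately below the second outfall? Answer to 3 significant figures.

20.6 mg/L

Outfall 1: combined Q = 4481 L/s; C = (4110·0 + 371.0·120.0)/4481 = 9.935 mg/L.
Outfall 2: combined Q = 5061 L/s; C = (4481·9.935 + 580.0·103.0)/5061 = 20.60 mg/L.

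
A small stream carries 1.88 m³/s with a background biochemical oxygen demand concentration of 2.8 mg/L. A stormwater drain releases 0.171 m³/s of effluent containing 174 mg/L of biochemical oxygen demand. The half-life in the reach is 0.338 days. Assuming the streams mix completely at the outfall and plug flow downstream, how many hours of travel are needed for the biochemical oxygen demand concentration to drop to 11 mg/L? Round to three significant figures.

5.15 h

Mass balance: C = (1.880·2.800 + 0.1710·174.0) / 2.051 = 35.02/2.051 = 17.07 mg/L.
Half-life 0.338 d → k = ln 2 / 0.338 = 2.051 d⁻¹.
17.07·exp(−k·t) = 11 → t = ln(17.07/11)/k = 18520 s = 5.145 h.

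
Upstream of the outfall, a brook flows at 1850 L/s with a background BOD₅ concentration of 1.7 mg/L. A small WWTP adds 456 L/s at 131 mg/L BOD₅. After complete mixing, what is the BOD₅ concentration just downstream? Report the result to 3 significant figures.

27.3 mg/L

Conservation of mass: C = (1850·1.700 + 456.0·131.0) / 2306 = 62880/2306 = 27.27 mg/L.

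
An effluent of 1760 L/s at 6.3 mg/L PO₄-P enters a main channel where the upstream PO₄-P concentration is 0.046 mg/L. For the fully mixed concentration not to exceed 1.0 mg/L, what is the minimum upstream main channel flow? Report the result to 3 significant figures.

9780 L/s

Set C_mix = 1.0: (Q·0.04600 + 1760·6.300) / (Q + 1760) = 1.0
→ Q = 1760·(6.300 − 1.0)/(1.0 − 0.04600) = 9778 L/s.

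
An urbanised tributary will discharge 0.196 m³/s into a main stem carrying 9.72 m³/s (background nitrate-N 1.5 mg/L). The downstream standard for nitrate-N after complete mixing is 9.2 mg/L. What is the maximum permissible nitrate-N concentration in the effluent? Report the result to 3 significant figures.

391 mg/L

At the limit, (Qr·Cr + Qe·Cₑ)/(Qr + Qe) = 9.2:
Cₑ = (9.916·9.2 − 9.720·1.500) / 0.1960 = 391.1 mg/L.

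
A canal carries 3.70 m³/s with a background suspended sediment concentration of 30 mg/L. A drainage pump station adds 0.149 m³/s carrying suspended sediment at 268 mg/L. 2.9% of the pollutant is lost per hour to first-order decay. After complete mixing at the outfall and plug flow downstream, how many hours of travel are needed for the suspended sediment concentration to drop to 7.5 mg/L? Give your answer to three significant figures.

56.2 h

Mass balance: C = (3.700·30.00 + 0.1490·268.0) / 3.849 = 150.9/3.849 = 39.21 mg/L.
2.9%/h lost → k = −ln(1 − 0.029) = 0.02943 h⁻¹.
39.21·exp(−k·t) = 7.5 → t = ln(39.21/7.5)/k = 202300 s = 56.21 h.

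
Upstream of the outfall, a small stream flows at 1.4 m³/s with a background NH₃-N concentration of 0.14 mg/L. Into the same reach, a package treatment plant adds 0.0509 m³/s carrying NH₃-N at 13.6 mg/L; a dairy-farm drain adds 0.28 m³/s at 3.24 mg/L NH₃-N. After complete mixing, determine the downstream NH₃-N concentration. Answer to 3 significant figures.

After mixing, C = (1.400·0.1400 + 0.05090·13.60 + 0.2800·3.240) / 1.731 = 1.795/1.731 = 1.037 mg/L.

1.04 mg/L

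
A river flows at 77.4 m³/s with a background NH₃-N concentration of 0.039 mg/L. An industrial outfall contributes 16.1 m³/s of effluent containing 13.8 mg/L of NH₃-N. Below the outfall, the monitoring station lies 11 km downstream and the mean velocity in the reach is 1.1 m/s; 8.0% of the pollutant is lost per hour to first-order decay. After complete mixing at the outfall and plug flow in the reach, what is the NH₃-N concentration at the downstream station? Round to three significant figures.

Flow-weighted average: C = (77.40·0.03900 + 16.10·13.80) / 93.50 = 225.2/93.50 = 2.409 mg/L.
Travel time t = 11·1000 / 1.1 = 10000 s = 2.778 h.
8.0%/h lost → k = −ln(1 − 0.08) = 0.08338 h⁻¹.
After decay, C = 2.409 × e^(−kt) = 2.409 × 0.7933 = 1.911 mg/L.

1.91 mg/L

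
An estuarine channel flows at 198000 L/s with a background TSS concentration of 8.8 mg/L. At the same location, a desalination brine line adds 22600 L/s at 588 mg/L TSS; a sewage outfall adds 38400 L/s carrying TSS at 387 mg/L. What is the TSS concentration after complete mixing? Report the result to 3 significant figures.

115 mg/L

Mass balance: C = (198000·8.800 + 22600·588.0 + 38400·387.0) / 259000 = 29890000/259000 = 115.4 mg/L.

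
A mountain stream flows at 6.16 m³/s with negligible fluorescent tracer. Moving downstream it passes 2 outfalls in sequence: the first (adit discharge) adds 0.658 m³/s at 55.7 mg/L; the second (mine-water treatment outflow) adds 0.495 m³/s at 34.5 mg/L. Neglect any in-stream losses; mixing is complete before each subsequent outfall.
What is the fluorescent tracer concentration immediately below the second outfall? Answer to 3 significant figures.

Outfall 1: combined Q = 6.818 m³/s; C = (6.160·0 + 0.6580·55.70)/6.818 = 5.376 mg/L.
Outfall 2: combined Q = 7.313 m³/s; C = (6.818·5.376 + 0.4950·34.50)/7.313 = 7.347 mg/L.

7.35 mg/L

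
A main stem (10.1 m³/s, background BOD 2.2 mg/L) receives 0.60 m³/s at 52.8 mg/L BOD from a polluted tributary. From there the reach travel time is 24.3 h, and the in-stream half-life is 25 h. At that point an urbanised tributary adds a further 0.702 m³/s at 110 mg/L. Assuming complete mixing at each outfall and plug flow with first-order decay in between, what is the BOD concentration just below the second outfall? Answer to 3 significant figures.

Flow-weighted average: C = (10.10·2.200 + 0.6000·52.80) / 10.70 = 53.90/10.70 = 5.037 mg/L; combined flow 10.70 m³/s.
Half-life 25 h → k = ln 2 / 25 = 0.02773 h⁻¹ = 0.6654 d⁻¹.
Decay over the reach: 5.037·exp(−kt) = 5.037·0.5098 = 2.568 mg/L.
Second outfall: C = (10.70·2.568 + 0.7020·110.0)/11.40 = 9.182 mg/L.

9.18 mg/L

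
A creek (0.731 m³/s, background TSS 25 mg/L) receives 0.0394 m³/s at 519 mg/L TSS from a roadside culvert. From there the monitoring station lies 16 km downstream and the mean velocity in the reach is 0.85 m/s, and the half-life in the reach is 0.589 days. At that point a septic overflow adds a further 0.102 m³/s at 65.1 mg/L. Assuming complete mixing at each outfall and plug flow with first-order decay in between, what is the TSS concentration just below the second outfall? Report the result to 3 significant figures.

Flow-weighted average: C = (0.7310·25.00 + 0.03940·519.0) / 0.7704 = 38.72/0.7704 = 50.26 mg/L; combined flow 0.7704 m³/s.
Travel time t = 16·1000 / 0.85 = 18820 s = 5.229 h.
Half-life 0.589 d → k = ln 2 / 0.589 = 1.177 d⁻¹.
First-order decay: C = 50.26·exp(−k·t) = 50.26·0.7738 = 38.90 mg/L.
At the second outfall, C = (0.7704·38.90 + 0.1020·65.10) / (0.7704 + 0.1020) = 41.96 mg/L.

42.0 mg/L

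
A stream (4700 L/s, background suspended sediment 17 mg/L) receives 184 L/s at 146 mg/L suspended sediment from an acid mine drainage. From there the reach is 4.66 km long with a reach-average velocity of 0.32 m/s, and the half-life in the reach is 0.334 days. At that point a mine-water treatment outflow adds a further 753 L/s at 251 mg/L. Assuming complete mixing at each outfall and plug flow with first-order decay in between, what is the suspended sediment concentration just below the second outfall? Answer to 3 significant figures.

46.9 mg/L

Mixed concentration C = ΣQC/ΣQ = (4700·17.00 + 184.0·146.0) / 4884 = 106800/4884 = 21.86 mg/L; combined flow 4884 L/s.
Travel time t = 4.66·1000 / 0.32 = 14560 s = 4.045 h.
Half-life 0.334 d → k = ln 2 / 0.334 = 2.075 d⁻¹.
First-order decay: C = 21.86·exp(−k·t) = 21.86·0.7048 = 15.41 mg/L.
Second outfall: C = (4884·15.41 + 753.0·251.0)/5637 = 46.88 mg/L.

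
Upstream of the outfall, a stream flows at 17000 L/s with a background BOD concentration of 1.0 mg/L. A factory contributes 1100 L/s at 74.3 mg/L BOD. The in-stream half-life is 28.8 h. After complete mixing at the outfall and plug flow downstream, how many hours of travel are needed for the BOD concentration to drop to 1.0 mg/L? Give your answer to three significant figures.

70.5 h

Mixed concentration C = ΣQC/ΣQ = (17000·1.000 + 1100·74.30) / 18100 = 98730/18100 = 5.455 mg/L.
Half-life 28.8 h → k = ln 2 / 28.8 = 0.02407 h⁻¹ = 0.5776 d⁻¹.
5.455·exp(−k·t) = 1.0 → t = ln(5.455/1.0)/k = 253800 s = 70.49 h.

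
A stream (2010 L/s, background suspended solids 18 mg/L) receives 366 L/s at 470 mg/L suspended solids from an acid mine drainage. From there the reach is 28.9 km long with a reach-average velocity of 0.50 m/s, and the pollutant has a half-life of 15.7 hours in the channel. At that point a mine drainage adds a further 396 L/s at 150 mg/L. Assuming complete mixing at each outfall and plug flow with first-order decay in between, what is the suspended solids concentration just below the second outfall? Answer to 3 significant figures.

Flow-weighted average: C = (2010·18.00 + 366.0·470.0) / 2376 = 208200/2376 = 87.63 mg/L; combined flow 2376 L/s.
Travel time t = 28.9·1000 / 0.50 = 57800 s = 16.06 h.
Half-life 15.7 h → k = ln 2 / 15.7 = 0.04415 h⁻¹ = 1.060 d⁻¹.
Applying C = C₀e^(−kt): 87.63 × 0.4922 = 43.13 mg/L.
Second outfall: C = (2376·43.13 + 396.0·150.0)/2772 = 58.40 mg/L.

58.4 mg/L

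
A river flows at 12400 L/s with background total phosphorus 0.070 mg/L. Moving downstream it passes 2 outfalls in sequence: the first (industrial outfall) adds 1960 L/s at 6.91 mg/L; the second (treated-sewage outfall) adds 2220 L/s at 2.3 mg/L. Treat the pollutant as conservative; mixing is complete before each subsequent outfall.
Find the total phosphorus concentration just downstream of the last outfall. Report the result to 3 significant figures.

Outfall 1: combined Q = 14360 L/s; C = (12400·0.07000 + 1960·6.910)/14360 = 1.004 mg/L.
Outfall 2: combined Q = 16580 L/s; C = (14360·1.004 + 2220·2.300)/16580 = 1.177 mg/L.

1.18 mg/L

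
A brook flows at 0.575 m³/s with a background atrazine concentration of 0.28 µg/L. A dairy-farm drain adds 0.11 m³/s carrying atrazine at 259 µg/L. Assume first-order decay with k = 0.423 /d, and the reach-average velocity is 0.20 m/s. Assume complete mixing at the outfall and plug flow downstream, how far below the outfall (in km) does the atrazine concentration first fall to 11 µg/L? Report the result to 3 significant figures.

54.6 km

Mass balance: C = (0.5750·0.2800 + 0.1100·259.0) / 0.6850 = 28.65/0.6850 = 41.83 µg/L.
Set 41.83·exp(−k·t) = 11 → t = ln(41.83/11)/k = 272800 s = 75.78 h.
Distance = v·t = 0.20·272800 = 54560 m = 54.56 km.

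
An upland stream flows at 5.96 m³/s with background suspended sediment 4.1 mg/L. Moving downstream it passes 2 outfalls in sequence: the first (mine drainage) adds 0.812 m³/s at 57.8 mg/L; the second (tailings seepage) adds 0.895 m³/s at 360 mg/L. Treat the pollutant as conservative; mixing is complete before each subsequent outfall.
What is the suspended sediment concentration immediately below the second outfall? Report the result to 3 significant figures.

After outfall 1: Q = 5.960 + 0.8120 = 6.772 m³/s; C = (5.960·4.100 + 0.8120·57.80)/6.772 = 10.54 mg/L.
After outfall 2: Q = 6.772 + 0.8950 = 7.667 m³/s; C = (6.772·10.54 + 0.8950·360.0)/7.667 = 51.33 mg/L.

51.3 mg/L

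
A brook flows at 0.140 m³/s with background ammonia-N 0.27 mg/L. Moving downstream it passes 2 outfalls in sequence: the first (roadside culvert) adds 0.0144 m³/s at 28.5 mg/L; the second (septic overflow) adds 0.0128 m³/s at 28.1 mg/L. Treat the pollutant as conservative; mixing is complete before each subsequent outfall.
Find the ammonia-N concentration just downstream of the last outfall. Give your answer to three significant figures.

Outfall 1: combined Q = 0.1544 m³/s; C = (0.1400·0.2700 + 0.01440·28.50)/0.1544 = 2.903 mg/L.
Outfall 2: combined Q = 0.1672 m³/s; C = (0.1544·2.903 + 0.01280·28.10)/0.1672 = 4.832 mg/L.

4.83 mg/L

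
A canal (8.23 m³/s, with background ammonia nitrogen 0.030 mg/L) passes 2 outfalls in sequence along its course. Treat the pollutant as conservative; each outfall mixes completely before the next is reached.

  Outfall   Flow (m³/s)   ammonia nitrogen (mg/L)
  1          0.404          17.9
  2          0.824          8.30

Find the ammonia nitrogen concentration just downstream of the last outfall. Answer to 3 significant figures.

Outfall 1: combined Q = 8.634 m³/s; C = (8.230·0.03000 + 0.4040·17.90)/8.634 = 0.8662 mg/L.
Outfall 2: combined Q = 9.458 m³/s; C = (8.634·0.8662 + 0.8240·8.300)/9.458 = 1.514 mg/L.

1.51 mg/L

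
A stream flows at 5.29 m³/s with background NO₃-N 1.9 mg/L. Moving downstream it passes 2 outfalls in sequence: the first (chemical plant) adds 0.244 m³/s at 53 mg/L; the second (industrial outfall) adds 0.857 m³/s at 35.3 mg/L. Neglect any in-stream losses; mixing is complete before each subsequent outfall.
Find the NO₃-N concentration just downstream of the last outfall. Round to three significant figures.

After outfall 1: Q = 5.290 + 0.2440 = 5.534 m³/s; C = (5.290·1.900 + 0.2440·53.00)/5.534 = 4.153 mg/L.
After outfall 2: Q = 5.534 + 0.8570 = 6.391 m³/s; C = (5.534·4.153 + 0.8570·35.30)/6.391 = 8.330 mg/L.

8.33 mg/L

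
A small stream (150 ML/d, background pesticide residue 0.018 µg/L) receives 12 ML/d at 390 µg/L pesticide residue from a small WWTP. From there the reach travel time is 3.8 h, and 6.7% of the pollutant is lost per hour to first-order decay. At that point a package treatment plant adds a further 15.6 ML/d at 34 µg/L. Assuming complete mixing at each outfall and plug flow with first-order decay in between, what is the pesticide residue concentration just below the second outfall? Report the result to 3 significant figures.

Conservation of mass: C = (150.0·0.01800 + 12.00·390.0) / 162.0 = 4683/162.0 = 28.91 µg/L; combined flow 162.0 ML/d.
6.7%/h lost → k = −ln(1 − 0.067) = 0.06935 h⁻¹.
Applying C = C₀e^(−kt): 28.91 × 0.7683 = 22.21 µg/L.
Second outfall: C = (162.0·22.21 + 15.60·34.00)/177.6 = 23.24 µg/L.

23.2 µg/L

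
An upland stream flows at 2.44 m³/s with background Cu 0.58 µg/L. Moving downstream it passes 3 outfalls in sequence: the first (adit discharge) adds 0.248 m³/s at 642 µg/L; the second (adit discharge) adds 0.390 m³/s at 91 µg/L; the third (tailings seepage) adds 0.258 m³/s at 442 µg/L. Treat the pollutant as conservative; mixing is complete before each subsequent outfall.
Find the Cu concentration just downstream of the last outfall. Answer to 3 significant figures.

Below outfall 1: Q → 2.688 m³/s, C = (2.440·0.5800 + 0.2480·642.0)/2.688 = 59.76 µg/L.
Below outfall 2: Q → 3.078 m³/s, C = (2.688·59.76 + 0.3900·91.00)/3.078 = 63.72 µg/L.
Below outfall 3: Q → 3.336 m³/s, C = (3.078·63.72 + 0.2580·442.0)/3.336 = 92.97 µg/L.

93.0 µg/L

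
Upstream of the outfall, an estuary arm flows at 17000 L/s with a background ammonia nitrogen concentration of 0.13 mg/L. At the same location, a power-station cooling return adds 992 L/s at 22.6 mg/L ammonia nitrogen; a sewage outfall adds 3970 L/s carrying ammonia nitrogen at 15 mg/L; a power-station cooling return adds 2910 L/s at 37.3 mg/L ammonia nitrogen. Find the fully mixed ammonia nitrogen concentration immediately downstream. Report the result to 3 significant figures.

7.75 mg/L

Conservation of mass: C = (17000·0.1300 + 992.0·22.60 + 3970·15.00 + 2910·37.30) / 24870 = 192700/24870 = 7.749 mg/L.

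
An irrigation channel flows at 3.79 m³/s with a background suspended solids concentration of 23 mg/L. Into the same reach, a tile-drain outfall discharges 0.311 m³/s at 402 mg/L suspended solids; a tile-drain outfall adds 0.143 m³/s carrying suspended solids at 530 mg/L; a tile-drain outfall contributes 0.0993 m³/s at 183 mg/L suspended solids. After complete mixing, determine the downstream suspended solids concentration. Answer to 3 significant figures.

Mass balance: C = (3.790·23.00 + 0.3110·402.0 + 0.1430·530.0 + 0.09930·183.0) / 4.343 = 306.2/4.343 = 70.49 mg/L.

70.5 mg/L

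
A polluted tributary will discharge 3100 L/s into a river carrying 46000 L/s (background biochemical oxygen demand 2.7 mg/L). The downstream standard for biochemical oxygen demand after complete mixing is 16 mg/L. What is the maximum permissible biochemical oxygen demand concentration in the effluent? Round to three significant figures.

213 mg/L

At the limit, (Qr·Cr + Qe·Cₑ)/(Qr + Qe) = 16:
Cₑ = (49100·16 − 46000·2.700) / 3100 = 213.4 mg/L.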